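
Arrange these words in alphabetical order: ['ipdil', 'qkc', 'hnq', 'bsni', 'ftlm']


Compare strings character by character (the first differing letter decides):
  'bsni' < 'ftlm' since 'b' < 'f' at position 1
  'ftlm' < 'hnq' since 'f' < 'h' at position 1
  'hnq' < 'ipdil' since 'h' < 'i' at position 1
  'ipdil' < 'qkc' since 'i' < 'q' at position 1
Chaining these comparisons gives the alphabetical order.
Final answer: ['bsni', 'ftlm', 'hnq', 'ipdil', 'qkc']


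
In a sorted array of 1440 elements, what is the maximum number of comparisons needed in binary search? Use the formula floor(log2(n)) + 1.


Binary search halves the search space each step.
Maximum comparisons = floor(log2(1440)) + 1
log2(1440) = 10.4919
floor(log2(1440)) = 10, so 10 + 1 = 11
Final answer: 11


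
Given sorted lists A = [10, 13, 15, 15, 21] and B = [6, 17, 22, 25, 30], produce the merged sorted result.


List A: [10, 13, 15, 15, 21]
List B: [6, 17, 22, 25, 30]
Repeatedly compare the front elements and take the smaller:
  10 vs 6 -> take 6
  10 vs 17 -> take 10
  13 vs 17 -> take 13
  15 vs 17 -> take 15
  15 vs 17 -> take 15
  21 vs 17 -> take 17
  21 vs 22 -> take 21
  A is exhausted; append the rest of B: [22, 25, 30]
Final answer: [6, 10, 13, 15, 15, 17, 21, 22, 25, 30]


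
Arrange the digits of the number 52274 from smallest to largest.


The number 52274 has digits: 5, 2, 2, 7, 4
Sorted: 2, 2, 4, 5, 7
Joining the sorted digits gives the result.
Final answer: 22457


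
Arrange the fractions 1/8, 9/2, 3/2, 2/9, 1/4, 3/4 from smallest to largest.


Convert to decimal for comparison:
  1/8 = 0.125
  9/2 = 4.5
  3/2 = 1.5
  2/9 = 0.2222
  1/4 = 0.25
  3/4 = 0.75
Decimals in increasing order: 0.125 < 0.2222 < 0.25 < 0.75 < 1.5 < 4.5
Writing each back as its fraction gives the sorted order.
Final answer: 1/8, 2/9, 1/4, 3/4, 3/2, 9/2


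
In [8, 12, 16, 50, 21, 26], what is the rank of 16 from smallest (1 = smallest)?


Sort ascending: [8, 12, 16, 21, 26, 50]
Find 16 in the sorted list.
16 is at position 3 (1-indexed).
Final answer: 3


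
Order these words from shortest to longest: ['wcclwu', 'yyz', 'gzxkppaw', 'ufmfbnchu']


Compute lengths:
  'wcclwu' has length 6
  'yyz' has length 3
  'gzxkppaw' has length 8
  'ufmfbnchu' has length 9
Lengths in increasing order: 3 < 6 < 8 < 9
Listing the words in that order gives the answer.
Final answer: ['yyz', 'wcclwu', 'gzxkppaw', 'ufmfbnchu']


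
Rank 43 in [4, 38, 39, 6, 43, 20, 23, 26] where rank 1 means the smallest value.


Sort ascending: [4, 6, 20, 23, 26, 38, 39, 43]
Find 43 in the sorted list.
43 is at position 8 (1-indexed).
Final answer: 8


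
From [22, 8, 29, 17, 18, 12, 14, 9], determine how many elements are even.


Check each element:
  22 is even
  8 is even
  29 is odd
  17 is odd
  18 is even
  12 is even
  14 is even
  9 is odd
Evens: [22, 8, 18, 12, 14]
Count of evens = 5
Final answer: 5


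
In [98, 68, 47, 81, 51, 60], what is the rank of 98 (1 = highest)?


Sort descending: [98, 81, 68, 60, 51, 47]
Find 98 in the sorted list.
98 is at position 1.
Final answer: 1


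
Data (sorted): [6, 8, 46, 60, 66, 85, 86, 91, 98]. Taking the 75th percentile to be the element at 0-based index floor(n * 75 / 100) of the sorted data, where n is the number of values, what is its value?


The dataset has n = 9 elements.
Index = floor(9 * 75 / 100) = floor(675 / 100) = floor(6.75) = 6
Counting from index 0 in the sorted data, the element at index 6 is 86.
Final answer: 86


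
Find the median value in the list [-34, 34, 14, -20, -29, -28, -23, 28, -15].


First, sort the list: [-34, -29, -28, -23, -20, -15, 14, 28, 34]
The list has 9 elements (odd count).
The middle index is 4 (0-based), and the element there is -20.
Final answer: -20


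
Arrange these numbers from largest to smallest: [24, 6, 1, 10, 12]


Original list: [24, 6, 1, 10, 12]
Repeatedly take the largest remaining element:
  Remaining [24, 6, 1, 10, 12] -> largest is 24
  Remaining [6, 1, 10, 12] -> largest is 12
  Remaining [6, 1, 10] -> largest is 10
  Remaining [6, 1] -> largest is 6
  Remaining [1] -> largest is 1
Collecting the picks in order gives the descending list.
Final answer: [24, 12, 10, 6, 1]


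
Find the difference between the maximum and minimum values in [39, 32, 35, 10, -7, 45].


Maximum value: 45
Minimum value: -7
Range = 45 - (-7) = 52
Final answer: 52


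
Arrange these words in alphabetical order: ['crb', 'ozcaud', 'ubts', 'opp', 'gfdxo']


Compare strings character by character (the first differing letter decides):
  'crb' < 'gfdxo' since 'c' < 'g' at position 1
  'gfdxo' < 'opp' since 'g' < 'o' at position 1
  'opp' < 'ozcaud' since 'p' < 'z' at position 2
  'ozcaud' < 'ubts' since 'o' < 'u' at position 1
Chaining these comparisons gives the alphabetical order.
Final answer: ['crb', 'gfdxo', 'opp', 'ozcaud', 'ubts']


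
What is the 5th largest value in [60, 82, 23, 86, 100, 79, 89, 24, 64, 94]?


Sort descending: [100, 94, 89, 86, 82, 79, 64, 60, 24, 23]
The 5th element (1-indexed) is at index 4.
Value = 82
Final answer: 82


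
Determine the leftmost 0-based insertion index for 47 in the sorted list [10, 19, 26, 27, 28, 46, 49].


List is sorted: [10, 19, 26, 27, 28, 46, 49]
We need the leftmost position where 47 can be inserted, i.e. the first index whose element is >= 47 (or the end of the list if none is).
Binary search with low=0, high=7 (0-based indices):
  low=0, high=7, mid=3: a[3]=27 < 47, so low = 4
  low=4, high=7, mid=5: a[5]=46 < 47, so low = 6
  low=6, high=7, mid=6: a[6]=49 >= 47, so high = 6
Now low = high = 6, so the insertion index is 6.
Final answer: 6


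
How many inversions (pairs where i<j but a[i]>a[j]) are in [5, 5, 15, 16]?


For each element, count the later elements that are smaller than it:
  5 (index 0): smaller elements after it = [] -> 0
  5 (index 1): smaller elements after it = [] -> 0
  15 (index 2): smaller elements after it = [] -> 0
Total inversions = 0 + 0 + 0 = 0
Final answer: 0


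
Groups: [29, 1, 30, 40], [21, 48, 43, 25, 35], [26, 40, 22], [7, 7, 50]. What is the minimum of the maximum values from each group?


Find max of each group:
  Group 1: [29, 1, 30, 40] -> max = 40
  Group 2: [21, 48, 43, 25, 35] -> max = 48
  Group 3: [26, 40, 22] -> max = 40
  Group 4: [7, 7, 50] -> max = 50
Maxes: [40, 48, 40, 50]
Minimum of maxes = 40
Final answer: 40


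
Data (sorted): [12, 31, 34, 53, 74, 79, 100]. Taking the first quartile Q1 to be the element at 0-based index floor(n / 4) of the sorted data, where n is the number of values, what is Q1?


The list has n = 7 elements.
Q1 index = floor(7 / 4) = floor(1.75) = 1
Counting from index 0 in the sorted data, the element at index 1 is 31.
Final answer: 31


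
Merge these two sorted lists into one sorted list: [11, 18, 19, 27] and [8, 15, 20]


List A: [11, 18, 19, 27]
List B: [8, 15, 20]
Repeatedly compare the front elements and take the smaller:
  11 vs 8 -> take 8
  11 vs 15 -> take 11
  18 vs 15 -> take 15
  18 vs 20 -> take 18
  19 vs 20 -> take 19
  27 vs 20 -> take 20
  B is exhausted; append the rest of A: [27]
Final answer: [8, 11, 15, 18, 19, 20, 27]


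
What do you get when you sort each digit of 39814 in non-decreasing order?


The number 39814 has digits: 3, 9, 8, 1, 4
Sorted: 1, 3, 4, 8, 9
Joining the sorted digits gives the result.
Final answer: 13489


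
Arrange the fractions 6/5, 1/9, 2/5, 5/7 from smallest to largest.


Convert to decimal for comparison:
  6/5 = 1.2
  1/9 = 0.1111
  2/5 = 0.4
  5/7 = 0.7143
Decimals in increasing order: 0.1111 < 0.4 < 0.7143 < 1.2
Writing each back as its fraction gives the sorted order.
Final answer: 1/9, 2/5, 5/7, 6/5


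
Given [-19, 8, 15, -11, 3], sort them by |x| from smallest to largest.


Compute absolute values:
  |-19| = 19
  |8| = 8
  |15| = 15
  |-11| = 11
  |3| = 3
Absolute values in increasing order: 3 < 8 < 11 < 15 < 19
Listing the original numbers in that order gives the answer.
Final answer: [3, 8, -11, 15, -19]


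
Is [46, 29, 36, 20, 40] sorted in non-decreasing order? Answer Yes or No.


Check consecutive pairs:
  46 <= 29? False
  29 <= 36? True
  36 <= 20? False
  20 <= 40? True
2 consecutive pair(s) are out of order, so the list is not sorted.
Final answer: No


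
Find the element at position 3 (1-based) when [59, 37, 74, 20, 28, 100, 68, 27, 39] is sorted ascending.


Sort ascending: [20, 27, 28, 37, 39, 59, 68, 74, 100]
The 3rd element (1-indexed) is at index 2.
Value = 28
Final answer: 28


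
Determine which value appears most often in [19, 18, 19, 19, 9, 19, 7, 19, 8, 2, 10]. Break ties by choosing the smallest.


Count the frequency of each value:
  2 appears 1 time(s)
  7 appears 1 time(s)
  8 appears 1 time(s)
  9 appears 1 time(s)
  10 appears 1 time(s)
  18 appears 1 time(s)
  19 appears 5 time(s)
Maximum frequency is 5.
Only 19 reaches that frequency, so it is the mode.
Final answer: 19


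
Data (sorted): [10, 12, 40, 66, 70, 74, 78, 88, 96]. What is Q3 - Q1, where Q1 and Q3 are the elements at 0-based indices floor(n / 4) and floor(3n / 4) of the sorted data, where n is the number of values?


The data has n = 9 elements.
Q1 index = floor(9 / 4) = floor(2.25) = 2; Q3 index = floor(3 * 9 / 4) = floor(6.75) = 6
Q1 = element at index 2 = 40
Q3 = element at index 6 = 78
IQR = 78 - 40 = 38
Final answer: 38


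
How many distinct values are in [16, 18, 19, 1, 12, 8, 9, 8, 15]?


List all unique values:
Distinct values: [1, 8, 9, 12, 15, 16, 18, 19]
Count = 8
Final answer: 8


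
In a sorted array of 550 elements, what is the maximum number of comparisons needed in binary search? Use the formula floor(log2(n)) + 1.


Binary search halves the search space each step.
Maximum comparisons = floor(log2(550)) + 1
log2(550) = 9.1033
floor(log2(550)) = 9, so 9 + 1 = 10
Final answer: 10


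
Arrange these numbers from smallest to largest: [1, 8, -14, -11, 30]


Original list: [1, 8, -14, -11, 30]
Repeatedly take the smallest remaining element:
  Remaining [1, 8, -14, -11, 30] -> smallest is -14
  Remaining [1, 8, -11, 30] -> smallest is -11
  Remaining [1, 8, 30] -> smallest is 1
  Remaining [8, 30] -> smallest is 8
  Remaining [30] -> smallest is 30
Collecting the picks in order gives the sorted list.
Final answer: [-14, -11, 1, 8, 30]


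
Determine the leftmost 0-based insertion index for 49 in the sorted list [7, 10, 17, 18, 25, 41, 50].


List is sorted: [7, 10, 17, 18, 25, 41, 50]
We need the leftmost position where 49 can be inserted, i.e. the first index whose element is >= 49 (or the end of the list if none is).
Binary search with low=0, high=7 (0-based indices):
  low=0, high=7, mid=3: a[3]=18 < 49, so low = 4
  low=4, high=7, mid=5: a[5]=41 < 49, so low = 6
  low=6, high=7, mid=6: a[6]=50 >= 49, so high = 6
Now low = high = 6, so the insertion index is 6.
Final answer: 6


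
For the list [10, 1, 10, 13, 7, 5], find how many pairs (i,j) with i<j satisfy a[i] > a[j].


For each element, count the later elements that are smaller than it:
  10 (index 0): smaller elements after it = [1, 7, 5] -> 3
  1 (index 1): smaller elements after it = [] -> 0
  10 (index 2): smaller elements after it = [7, 5] -> 2
  13 (index 3): smaller elements after it = [7, 5] -> 2
  7 (index 4): smaller elements after it = [5] -> 1
Total inversions = 3 + 0 + 2 + 2 + 1 = 8
Final answer: 8


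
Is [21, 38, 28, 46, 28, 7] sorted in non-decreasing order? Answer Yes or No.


Check consecutive pairs:
  21 <= 38? True
  38 <= 28? False
  28 <= 46? True
  46 <= 28? False
  28 <= 7? False
3 consecutive pair(s) are out of order, so the list is not sorted.
Final answer: No


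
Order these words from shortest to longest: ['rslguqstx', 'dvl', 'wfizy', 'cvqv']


Compute lengths:
  'rslguqstx' has length 9
  'dvl' has length 3
  'wfizy' has length 5
  'cvqv' has length 4
Lengths in increasing order: 3 < 4 < 5 < 9
Listing the words in that order gives the answer.
Final answer: ['dvl', 'cvqv', 'wfizy', 'rslguqstx']


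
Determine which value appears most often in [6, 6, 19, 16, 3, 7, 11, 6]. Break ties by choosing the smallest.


Count the frequency of each value:
  3 appears 1 time(s)
  6 appears 3 time(s)
  7 appears 1 time(s)
  11 appears 1 time(s)
  16 appears 1 time(s)
  19 appears 1 time(s)
Maximum frequency is 3.
Only 6 reaches that frequency, so it is the mode.
Final answer: 6


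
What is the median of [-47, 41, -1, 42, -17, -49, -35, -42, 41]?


First, sort the list: [-49, -47, -42, -35, -17, -1, 41, 41, 42]
The list has 9 elements (odd count).
The middle index is 4 (0-based), and the element there is -17.
Final answer: -17


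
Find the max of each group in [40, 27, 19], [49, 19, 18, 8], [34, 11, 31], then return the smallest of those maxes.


Find max of each group:
  Group 1: [40, 27, 19] -> max = 40
  Group 2: [49, 19, 18, 8] -> max = 49
  Group 3: [34, 11, 31] -> max = 34
Maxes: [40, 49, 34]
Minimum of maxes = 34
Final answer: 34


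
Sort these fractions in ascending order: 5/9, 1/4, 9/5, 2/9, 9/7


Convert to decimal for comparison:
  5/9 = 0.5556
  1/4 = 0.25
  9/5 = 1.8
  2/9 = 0.2222
  9/7 = 1.2857
Decimals in increasing order: 0.2222 < 0.25 < 0.5556 < 1.2857 < 1.8
Writing each back as its fraction gives the sorted order.
Final answer: 2/9, 1/4, 5/9, 9/7, 9/5


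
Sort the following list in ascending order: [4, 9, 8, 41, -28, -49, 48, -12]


Original list: [4, 9, 8, 41, -28, -49, 48, -12]
Repeatedly take the smallest remaining element:
  Remaining [4, 9, 8, 41, -28, -49, 48, -12] -> smallest is -49
  Remaining [4, 9, 8, 41, -28, 48, -12] -> smallest is -28
  Remaining [4, 9, 8, 41, 48, -12] -> smallest is -12
  Remaining [4, 9, 8, 41, 48] -> smallest is 4
  Remaining [9, 8, 41, 48] -> smallest is 8
  Remaining [9, 41, 48] -> smallest is 9
  Remaining [41, 48] -> smallest is 41
  Remaining [48] -> smallest is 48
Collecting the picks in order gives the sorted list.
Final answer: [-49, -28, -12, 4, 8, 9, 41, 48]


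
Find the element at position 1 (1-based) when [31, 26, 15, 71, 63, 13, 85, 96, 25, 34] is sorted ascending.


Sort ascending: [13, 15, 25, 26, 31, 34, 63, 71, 85, 96]
The 1st element (1-indexed) is at index 0.
Value = 13
Final answer: 13


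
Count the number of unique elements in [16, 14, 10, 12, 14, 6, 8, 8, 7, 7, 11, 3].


List all unique values:
Distinct values: [3, 6, 7, 8, 10, 11, 12, 14, 16]
Count = 9
Final answer: 9


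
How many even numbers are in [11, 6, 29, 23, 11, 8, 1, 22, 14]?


Check each element:
  11 is odd
  6 is even
  29 is odd
  23 is odd
  11 is odd
  8 is even
  1 is odd
  22 is even
  14 is even
Evens: [6, 8, 22, 14]
Count of evens = 4
Final answer: 4


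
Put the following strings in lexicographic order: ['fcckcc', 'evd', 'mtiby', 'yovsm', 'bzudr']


Compare strings character by character (the first differing letter decides):
  'bzudr' < 'evd' since 'b' < 'e' at position 1
  'evd' < 'fcckcc' since 'e' < 'f' at position 1
  'fcckcc' < 'mtiby' since 'f' < 'm' at position 1
  'mtiby' < 'yovsm' since 'm' < 'y' at position 1
Chaining these comparisons gives the alphabetical order.
Final answer: ['bzudr', 'evd', 'fcckcc', 'mtiby', 'yovsm']


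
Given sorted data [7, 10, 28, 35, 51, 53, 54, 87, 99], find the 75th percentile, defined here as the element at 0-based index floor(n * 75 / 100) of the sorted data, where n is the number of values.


The dataset has n = 9 elements.
Index = floor(9 * 75 / 100) = floor(675 / 100) = floor(6.75) = 6
Counting from index 0 in the sorted data, the element at index 6 is 54.
Final answer: 54


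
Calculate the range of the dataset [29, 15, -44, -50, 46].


Maximum value: 46
Minimum value: -50
Range = 46 - (-50) = 96
Final answer: 96


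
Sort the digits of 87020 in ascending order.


The number 87020 has digits: 8, 7, 0, 2, 0
Sorted: 0, 0, 2, 7, 8
Joining the sorted digits gives the result.
Final answer: 00278


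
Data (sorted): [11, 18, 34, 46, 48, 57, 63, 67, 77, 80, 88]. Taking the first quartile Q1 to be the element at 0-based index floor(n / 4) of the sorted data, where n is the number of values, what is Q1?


The list has n = 11 elements.
Q1 index = floor(11 / 4) = floor(2.75) = 2
Counting from index 0 in the sorted data, the element at index 2 is 34.
Final answer: 34


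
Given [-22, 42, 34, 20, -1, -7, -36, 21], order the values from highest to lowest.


Original list: [-22, 42, 34, 20, -1, -7, -36, 21]
Repeatedly take the largest remaining element:
  Remaining [-22, 42, 34, 20, -1, -7, -36, 21] -> largest is 42
  Remaining [-22, 34, 20, -1, -7, -36, 21] -> largest is 34
  Remaining [-22, 20, -1, -7, -36, 21] -> largest is 21
  Remaining [-22, 20, -1, -7, -36] -> largest is 20
  Remaining [-22, -1, -7, -36] -> largest is -1
  Remaining [-22, -7, -36] -> largest is -7
  Remaining [-22, -36] -> largest is -22
  Remaining [-36] -> largest is -36
Collecting the picks in order gives the descending list.
Final answer: [42, 34, 21, 20, -1, -7, -22, -36]


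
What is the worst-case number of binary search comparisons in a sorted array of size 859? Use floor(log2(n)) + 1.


Binary search halves the search space each step.
Maximum comparisons = floor(log2(859)) + 1
log2(859) = 9.7465
floor(log2(859)) = 9, so 9 + 1 = 10
Final answer: 10


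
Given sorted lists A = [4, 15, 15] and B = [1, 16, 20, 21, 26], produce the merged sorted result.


List A: [4, 15, 15]
List B: [1, 16, 20, 21, 26]
Repeatedly compare the front elements and take the smaller:
  4 vs 1 -> take 1
  4 vs 16 -> take 4
  15 vs 16 -> take 15
  15 vs 16 -> take 15
  A is exhausted; append the rest of B: [16, 20, 21, 26]
Final answer: [1, 4, 15, 15, 16, 20, 21, 26]


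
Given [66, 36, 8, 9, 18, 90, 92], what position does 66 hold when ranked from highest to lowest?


Sort descending: [92, 90, 66, 36, 18, 9, 8]
Find 66 in the sorted list.
66 is at position 3.
Final answer: 3


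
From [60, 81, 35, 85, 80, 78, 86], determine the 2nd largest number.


Sort descending: [86, 85, 81, 80, 78, 60, 35]
The 2nd element (1-indexed) is at index 1.
Value = 85
Final answer: 85


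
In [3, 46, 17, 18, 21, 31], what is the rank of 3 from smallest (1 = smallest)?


Sort ascending: [3, 17, 18, 21, 31, 46]
Find 3 in the sorted list.
3 is at position 1 (1-indexed).
Final answer: 1


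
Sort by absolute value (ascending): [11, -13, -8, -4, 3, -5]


Compute absolute values:
  |11| = 11
  |-13| = 13
  |-8| = 8
  |-4| = 4
  |3| = 3
  |-5| = 5
Absolute values in increasing order: 3 < 4 < 5 < 8 < 11 < 13
Listing the original numbers in that order gives the answer.
Final answer: [3, -4, -5, -8, 11, -13]


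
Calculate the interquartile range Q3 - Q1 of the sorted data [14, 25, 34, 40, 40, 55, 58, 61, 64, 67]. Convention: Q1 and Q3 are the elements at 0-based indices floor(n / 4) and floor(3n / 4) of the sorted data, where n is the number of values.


The data has n = 10 elements.
Q1 index = floor(10 / 4) = floor(2.5) = 2; Q3 index = floor(3 * 10 / 4) = floor(7.5) = 7
Q1 = element at index 2 = 34
Q3 = element at index 7 = 61
IQR = 61 - 34 = 27
Final answer: 27


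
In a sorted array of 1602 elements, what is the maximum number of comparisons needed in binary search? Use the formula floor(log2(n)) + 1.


Binary search halves the search space each step.
Maximum comparisons = floor(log2(1602)) + 1
log2(1602) = 10.6457
floor(log2(1602)) = 10, so 10 + 1 = 11
Final answer: 11


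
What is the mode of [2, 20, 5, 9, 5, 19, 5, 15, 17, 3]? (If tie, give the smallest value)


Count the frequency of each value:
  2 appears 1 time(s)
  3 appears 1 time(s)
  5 appears 3 time(s)
  9 appears 1 time(s)
  15 appears 1 time(s)
  17 appears 1 time(s)
  19 appears 1 time(s)
  20 appears 1 time(s)
Maximum frequency is 3.
Only 5 reaches that frequency, so it is the mode.
Final answer: 5


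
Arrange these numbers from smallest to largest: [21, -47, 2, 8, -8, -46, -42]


Original list: [21, -47, 2, 8, -8, -46, -42]
Repeatedly take the smallest remaining element:
  Remaining [21, -47, 2, 8, -8, -46, -42] -> smallest is -47
  Remaining [21, 2, 8, -8, -46, -42] -> smallest is -46
  Remaining [21, 2, 8, -8, -42] -> smallest is -42
  Remaining [21, 2, 8, -8] -> smallest is -8
  Remaining [21, 2, 8] -> smallest is 2
  Remaining [21, 8] -> smallest is 8
  Remaining [21] -> smallest is 21
Collecting the picks in order gives the sorted list.
Final answer: [-47, -46, -42, -8, 2, 8, 21]


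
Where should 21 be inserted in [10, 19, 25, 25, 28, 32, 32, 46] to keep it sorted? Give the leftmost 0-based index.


List is sorted: [10, 19, 25, 25, 28, 32, 32, 46]
We need the leftmost position where 21 can be inserted, i.e. the first index whose element is >= 21 (or the end of the list if none is).
Binary search with low=0, high=8 (0-based indices):
  low=0, high=8, mid=4: a[4]=28 >= 21, so high = 4
  low=0, high=4, mid=2: a[2]=25 >= 21, so high = 2
  low=0, high=2, mid=1: a[1]=19 < 21, so low = 2
Now low = high = 2, so the insertion index is 2.
Final answer: 2


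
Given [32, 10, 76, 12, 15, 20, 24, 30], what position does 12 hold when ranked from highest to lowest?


Sort descending: [76, 32, 30, 24, 20, 15, 12, 10]
Find 12 in the sorted list.
12 is at position 7.
Final answer: 7


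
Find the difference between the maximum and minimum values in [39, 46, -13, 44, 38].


Maximum value: 46
Minimum value: -13
Range = 46 - (-13) = 59
Final answer: 59


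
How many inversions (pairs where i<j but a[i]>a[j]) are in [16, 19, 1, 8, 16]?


For each element, count the later elements that are smaller than it:
  16 (index 0): smaller elements after it = [1, 8] -> 2
  19 (index 1): smaller elements after it = [1, 8, 16] -> 3
  1 (index 2): smaller elements after it = [] -> 0
  8 (index 3): smaller elements after it = [] -> 0
Total inversions = 2 + 3 + 0 + 0 = 5
Final answer: 5


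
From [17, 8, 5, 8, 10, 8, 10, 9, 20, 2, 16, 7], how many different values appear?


List all unique values:
Distinct values: [2, 5, 7, 8, 9, 10, 16, 17, 20]
Count = 9
Final answer: 9


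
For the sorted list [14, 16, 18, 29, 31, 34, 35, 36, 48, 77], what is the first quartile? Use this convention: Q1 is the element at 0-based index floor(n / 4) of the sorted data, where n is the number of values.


The list has n = 10 elements.
Q1 index = floor(10 / 4) = floor(2.5) = 2
Counting from index 0 in the sorted data, the element at index 2 is 18.
Final answer: 18


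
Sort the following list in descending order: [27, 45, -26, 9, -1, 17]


Original list: [27, 45, -26, 9, -1, 17]
Repeatedly take the largest remaining element:
  Remaining [27, 45, -26, 9, -1, 17] -> largest is 45
  Remaining [27, -26, 9, -1, 17] -> largest is 27
  Remaining [-26, 9, -1, 17] -> largest is 17
  Remaining [-26, 9, -1] -> largest is 9
  Remaining [-26, -1] -> largest is -1
  Remaining [-26] -> largest is -26
Collecting the picks in order gives the descending list.
Final answer: [45, 27, 17, 9, -1, -26]


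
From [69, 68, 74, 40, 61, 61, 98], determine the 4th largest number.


Sort descending: [98, 74, 69, 68, 61, 61, 40]
The 4th element (1-indexed) is at index 3.
Value = 68
Final answer: 68


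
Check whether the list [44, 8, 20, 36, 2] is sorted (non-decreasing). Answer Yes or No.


Check consecutive pairs:
  44 <= 8? False
  8 <= 20? True
  20 <= 36? True
  36 <= 2? False
2 consecutive pair(s) are out of order, so the list is not sorted.
Final answer: No


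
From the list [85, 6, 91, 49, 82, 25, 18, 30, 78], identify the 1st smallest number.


Sort ascending: [6, 18, 25, 30, 49, 78, 82, 85, 91]
The 1st element (1-indexed) is at index 0.
Value = 6
Final answer: 6


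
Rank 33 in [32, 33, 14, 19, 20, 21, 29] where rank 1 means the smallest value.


Sort ascending: [14, 19, 20, 21, 29, 32, 33]
Find 33 in the sorted list.
33 is at position 7 (1-indexed).
Final answer: 7


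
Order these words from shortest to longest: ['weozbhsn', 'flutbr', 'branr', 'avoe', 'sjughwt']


Compute lengths:
  'weozbhsn' has length 8
  'flutbr' has length 6
  'branr' has length 5
  'avoe' has length 4
  'sjughwt' has length 7
Lengths in increasing order: 4 < 5 < 6 < 7 < 8
Listing the words in that order gives the answer.
Final answer: ['avoe', 'branr', 'flutbr', 'sjughwt', 'weozbhsn']


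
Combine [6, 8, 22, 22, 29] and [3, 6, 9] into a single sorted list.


List A: [6, 8, 22, 22, 29]
List B: [3, 6, 9]
Repeatedly compare the front elements and take the smaller:
  6 vs 3 -> take 3
  6 vs 6 -> take 6
  8 vs 6 -> take 6
  8 vs 9 -> take 8
  22 vs 9 -> take 9
  B is exhausted; append the rest of A: [22, 22, 29]
Final answer: [3, 6, 6, 8, 9, 22, 22, 29]


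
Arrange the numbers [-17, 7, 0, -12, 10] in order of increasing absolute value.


Compute absolute values:
  |-17| = 17
  |7| = 7
  |0| = 0
  |-12| = 12
  |10| = 10
Absolute values in increasing order: 0 < 7 < 10 < 12 < 17
Listing the original numbers in that order gives the answer.
Final answer: [0, 7, 10, -12, -17]


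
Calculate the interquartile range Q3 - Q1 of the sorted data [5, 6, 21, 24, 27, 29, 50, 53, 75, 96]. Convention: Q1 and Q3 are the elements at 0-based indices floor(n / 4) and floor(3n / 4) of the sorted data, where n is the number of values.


The data has n = 10 elements.
Q1 index = floor(10 / 4) = floor(2.5) = 2; Q3 index = floor(3 * 10 / 4) = floor(7.5) = 7
Q1 = element at index 2 = 21
Q3 = element at index 7 = 53
IQR = 53 - 21 = 32
Final answer: 32


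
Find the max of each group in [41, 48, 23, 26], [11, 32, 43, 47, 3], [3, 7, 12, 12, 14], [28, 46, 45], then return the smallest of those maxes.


Find max of each group:
  Group 1: [41, 48, 23, 26] -> max = 48
  Group 2: [11, 32, 43, 47, 3] -> max = 47
  Group 3: [3, 7, 12, 12, 14] -> max = 14
  Group 4: [28, 46, 45] -> max = 46
Maxes: [48, 47, 14, 46]
Minimum of maxes = 14
Final answer: 14


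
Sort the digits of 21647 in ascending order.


The number 21647 has digits: 2, 1, 6, 4, 7
Sorted: 1, 2, 4, 6, 7
Joining the sorted digits gives the result.
Final answer: 12467


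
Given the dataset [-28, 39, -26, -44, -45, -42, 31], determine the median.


First, sort the list: [-45, -44, -42, -28, -26, 31, 39]
The list has 7 elements (odd count).
The middle index is 3 (0-based), and the element there is -28.
Final answer: -28


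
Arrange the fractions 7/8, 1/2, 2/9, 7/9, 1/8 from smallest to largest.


Convert to decimal for comparison:
  7/8 = 0.875
  1/2 = 0.5
  2/9 = 0.2222
  7/9 = 0.7778
  1/8 = 0.125
Decimals in increasing order: 0.125 < 0.2222 < 0.5 < 0.7778 < 0.875
Writing each back as its fraction gives the sorted order.
Final answer: 1/8, 2/9, 1/2, 7/9, 7/8


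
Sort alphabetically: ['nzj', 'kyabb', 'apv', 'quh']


Compare strings character by character (the first differing letter decides):
  'apv' < 'kyabb' since 'a' < 'k' at position 1
  'kyabb' < 'nzj' since 'k' < 'n' at position 1
  'nzj' < 'quh' since 'n' < 'q' at position 1
Chaining these comparisons gives the alphabetical order.
Final answer: ['apv', 'kyabb', 'nzj', 'quh']


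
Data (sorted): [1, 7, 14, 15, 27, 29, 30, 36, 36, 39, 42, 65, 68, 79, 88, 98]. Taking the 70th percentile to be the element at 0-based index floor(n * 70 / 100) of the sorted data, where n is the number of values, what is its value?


The dataset has n = 16 elements.
Index = floor(16 * 70 / 100) = floor(1120 / 100) = floor(11.2) = 11
Counting from index 0 in the sorted data, the element at index 11 is 65.
Final answer: 65


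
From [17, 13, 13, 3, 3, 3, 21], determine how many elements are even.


Check each element:
  17 is odd
  13 is odd
  13 is odd
  3 is odd
  3 is odd
  3 is odd
  21 is odd
Evens: []
Count of evens = 0
Final answer: 0


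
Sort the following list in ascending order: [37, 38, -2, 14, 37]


Original list: [37, 38, -2, 14, 37]
Repeatedly take the smallest remaining element:
  Remaining [37, 38, -2, 14, 37] -> smallest is -2
  Remaining [37, 38, 14, 37] -> smallest is 14
  Remaining [37, 38, 37] -> smallest is 37
  Remaining [38, 37] -> smallest is 37
  Remaining [38] -> smallest is 38
Collecting the picks in order gives the sorted list.
Final answer: [-2, 14, 37, 37, 38]


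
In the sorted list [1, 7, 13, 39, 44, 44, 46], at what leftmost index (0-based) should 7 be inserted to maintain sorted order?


List is sorted: [1, 7, 13, 39, 44, 44, 46]
We need the leftmost position where 7 can be inserted, i.e. the first index whose element is >= 7 (or the end of the list if none is).
Binary search with low=0, high=7 (0-based indices):
  low=0, high=7, mid=3: a[3]=39 >= 7, so high = 3
  low=0, high=3, mid=1: a[1]=7 >= 7, so high = 1
  low=0, high=1, mid=0: a[0]=1 < 7, so low = 1
Now low = high = 1, so the insertion index is 1.
Final answer: 1


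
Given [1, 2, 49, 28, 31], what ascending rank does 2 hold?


Sort ascending: [1, 2, 28, 31, 49]
Find 2 in the sorted list.
2 is at position 2 (1-indexed).
Final answer: 2


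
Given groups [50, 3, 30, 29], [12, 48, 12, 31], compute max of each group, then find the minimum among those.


Find max of each group:
  Group 1: [50, 3, 30, 29] -> max = 50
  Group 2: [12, 48, 12, 31] -> max = 48
Maxes: [50, 48]
Minimum of maxes = 48
Final answer: 48


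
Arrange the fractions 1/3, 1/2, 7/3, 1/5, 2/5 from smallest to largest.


Convert to decimal for comparison:
  1/3 = 0.3333
  1/2 = 0.5
  7/3 = 2.3333
  1/5 = 0.2
  2/5 = 0.4
Decimals in increasing order: 0.2 < 0.3333 < 0.4 < 0.5 < 2.3333
Writing each back as its fraction gives the sorted order.
Final answer: 1/5, 1/3, 2/5, 1/2, 7/3


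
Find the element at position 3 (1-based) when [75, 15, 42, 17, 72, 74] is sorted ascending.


Sort ascending: [15, 17, 42, 72, 74, 75]
The 3rd element (1-indexed) is at index 2.
Value = 42
Final answer: 42


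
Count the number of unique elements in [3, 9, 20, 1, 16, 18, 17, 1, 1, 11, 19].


List all unique values:
Distinct values: [1, 3, 9, 11, 16, 17, 18, 19, 20]
Count = 9
Final answer: 9


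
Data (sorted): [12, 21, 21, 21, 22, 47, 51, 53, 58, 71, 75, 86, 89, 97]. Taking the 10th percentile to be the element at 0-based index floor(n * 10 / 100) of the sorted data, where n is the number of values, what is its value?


The dataset has n = 14 elements.
Index = floor(14 * 10 / 100) = floor(140 / 100) = floor(1.4) = 1
Counting from index 0 in the sorted data, the element at index 1 is 21.
Final answer: 21


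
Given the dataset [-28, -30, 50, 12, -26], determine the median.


First, sort the list: [-30, -28, -26, 12, 50]
The list has 5 elements (odd count).
The middle index is 2 (0-based), and the element there is -26.
Final answer: -26


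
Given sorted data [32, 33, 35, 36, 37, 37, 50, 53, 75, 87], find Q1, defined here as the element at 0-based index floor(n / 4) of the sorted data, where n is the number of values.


The list has n = 10 elements.
Q1 index = floor(10 / 4) = floor(2.5) = 2
Counting from index 0 in the sorted data, the element at index 2 is 35.
Final answer: 35


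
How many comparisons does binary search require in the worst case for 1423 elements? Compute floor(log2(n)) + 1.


Binary search halves the search space each step.
Maximum comparisons = floor(log2(1423)) + 1
log2(1423) = 10.4747
floor(log2(1423)) = 10, so 10 + 1 = 11
Final answer: 11


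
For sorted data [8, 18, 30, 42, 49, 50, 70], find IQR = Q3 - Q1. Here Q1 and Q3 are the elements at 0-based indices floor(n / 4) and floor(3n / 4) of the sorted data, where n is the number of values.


The data has n = 7 elements.
Q1 index = floor(7 / 4) = floor(1.75) = 1; Q3 index = floor(3 * 7 / 4) = floor(5.25) = 5
Q1 = element at index 1 = 18
Q3 = element at index 5 = 50
IQR = 50 - 18 = 32
Final answer: 32


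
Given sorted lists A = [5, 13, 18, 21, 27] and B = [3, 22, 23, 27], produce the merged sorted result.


List A: [5, 13, 18, 21, 27]
List B: [3, 22, 23, 27]
Repeatedly compare the front elements and take the smaller:
  5 vs 3 -> take 3
  5 vs 22 -> take 5
  13 vs 22 -> take 13
  18 vs 22 -> take 18
  21 vs 22 -> take 21
  27 vs 22 -> take 22
  27 vs 23 -> take 23
  27 vs 27 -> take 27
  A is exhausted; append the rest of B: [27]
Final answer: [3, 5, 13, 18, 21, 22, 23, 27, 27]


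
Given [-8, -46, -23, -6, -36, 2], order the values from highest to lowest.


Original list: [-8, -46, -23, -6, -36, 2]
Repeatedly take the largest remaining element:
  Remaining [-8, -46, -23, -6, -36, 2] -> largest is 2
  Remaining [-8, -46, -23, -6, -36] -> largest is -6
  Remaining [-8, -46, -23, -36] -> largest is -8
  Remaining [-46, -23, -36] -> largest is -23
  Remaining [-46, -36] -> largest is -36
  Remaining [-46] -> largest is -46
Collecting the picks in order gives the descending list.
Final answer: [2, -6, -8, -23, -36, -46]


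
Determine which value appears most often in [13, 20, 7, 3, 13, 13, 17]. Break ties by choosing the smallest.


Count the frequency of each value:
  3 appears 1 time(s)
  7 appears 1 time(s)
  13 appears 3 time(s)
  17 appears 1 time(s)
  20 appears 1 time(s)
Maximum frequency is 3.
Only 13 reaches that frequency, so it is the mode.
Final answer: 13


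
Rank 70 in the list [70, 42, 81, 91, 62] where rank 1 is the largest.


Sort descending: [91, 81, 70, 62, 42]
Find 70 in the sorted list.
70 is at position 3.
Final answer: 3


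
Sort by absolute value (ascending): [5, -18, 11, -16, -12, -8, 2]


Compute absolute values:
  |5| = 5
  |-18| = 18
  |11| = 11
  |-16| = 16
  |-12| = 12
  |-8| = 8
  |2| = 2
Absolute values in increasing order: 2 < 5 < 8 < 11 < 12 < 16 < 18
Listing the original numbers in that order gives the answer.
Final answer: [2, 5, -8, 11, -12, -16, -18]


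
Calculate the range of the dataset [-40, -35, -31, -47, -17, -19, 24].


Maximum value: 24
Minimum value: -47
Range = 24 - (-47) = 71
Final answer: 71


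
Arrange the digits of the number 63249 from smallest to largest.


The number 63249 has digits: 6, 3, 2, 4, 9
Sorted: 2, 3, 4, 6, 9
Joining the sorted digits gives the result.
Final answer: 23469


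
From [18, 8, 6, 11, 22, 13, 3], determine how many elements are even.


Check each element:
  18 is even
  8 is even
  6 is even
  11 is odd
  22 is even
  13 is odd
  3 is odd
Evens: [18, 8, 6, 22]
Count of evens = 4
Final answer: 4


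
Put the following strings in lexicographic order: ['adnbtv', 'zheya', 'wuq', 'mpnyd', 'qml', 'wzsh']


Compare strings character by character (the first differing letter decides):
  'adnbtv' < 'mpnyd' since 'a' < 'm' at position 1
  'mpnyd' < 'qml' since 'm' < 'q' at position 1
  'qml' < 'wuq' since 'q' < 'w' at position 1
  'wuq' < 'wzsh' since 'u' < 'z' at position 2
  'wzsh' < 'zheya' since 'w' < 'z' at position 1
Chaining these comparisons gives the alphabetical order.
Final answer: ['adnbtv', 'mpnyd', 'qml', 'wuq', 'wzsh', 'zheya']


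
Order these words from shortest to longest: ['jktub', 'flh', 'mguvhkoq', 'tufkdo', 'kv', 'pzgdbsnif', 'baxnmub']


Compute lengths:
  'jktub' has length 5
  'flh' has length 3
  'mguvhkoq' has length 8
  'tufkdo' has length 6
  'kv' has length 2
  'pzgdbsnif' has length 9
  'baxnmub' has length 7
Lengths in increasing order: 2 < 3 < 5 < 6 < 7 < 8 < 9
Listing the words in that order gives the answer.
Final answer: ['kv', 'flh', 'jktub', 'tufkdo', 'baxnmub', 'mguvhkoq', 'pzgdbsnif']


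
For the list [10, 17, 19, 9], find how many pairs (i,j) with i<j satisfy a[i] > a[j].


For each element, count the later elements that are smaller than it:
  10 (index 0): smaller elements after it = [9] -> 1
  17 (index 1): smaller elements after it = [9] -> 1
  19 (index 2): smaller elements after it = [9] -> 1
Total inversions = 1 + 1 + 1 = 3
Final answer: 3


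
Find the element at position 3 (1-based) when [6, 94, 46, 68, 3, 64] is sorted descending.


Sort descending: [94, 68, 64, 46, 6, 3]
The 3rd element (1-indexed) is at index 2.
Value = 64
Final answer: 64


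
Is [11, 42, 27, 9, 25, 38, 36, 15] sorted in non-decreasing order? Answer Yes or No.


Check consecutive pairs:
  11 <= 42? True
  42 <= 27? False
  27 <= 9? False
  9 <= 25? True
  25 <= 38? True
  38 <= 36? False
  36 <= 15? False
4 consecutive pair(s) are out of order, so the list is not sorted.
Final answer: No


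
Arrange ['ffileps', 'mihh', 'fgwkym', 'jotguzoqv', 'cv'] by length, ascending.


Compute lengths:
  'ffileps' has length 7
  'mihh' has length 4
  'fgwkym' has length 6
  'jotguzoqv' has length 9
  'cv' has length 2
Lengths in increasing order: 2 < 4 < 6 < 7 < 9
Listing the words in that order gives the answer.
Final answer: ['cv', 'mihh', 'fgwkym', 'ffileps', 'jotguzoqv']


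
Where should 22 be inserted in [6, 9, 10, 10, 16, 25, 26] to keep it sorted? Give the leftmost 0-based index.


List is sorted: [6, 9, 10, 10, 16, 25, 26]
We need the leftmost position where 22 can be inserted, i.e. the first index whose element is >= 22 (or the end of the list if none is).
Binary search with low=0, high=7 (0-based indices):
  low=0, high=7, mid=3: a[3]=10 < 22, so low = 4
  low=4, high=7, mid=5: a[5]=25 >= 22, so high = 5
  low=4, high=5, mid=4: a[4]=16 < 22, so low = 5
Now low = high = 5, so the insertion index is 5.
Final answer: 5


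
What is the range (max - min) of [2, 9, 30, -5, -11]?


Maximum value: 30
Minimum value: -11
Range = 30 - (-11) = 41
Final answer: 41


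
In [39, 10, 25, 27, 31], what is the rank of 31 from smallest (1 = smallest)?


Sort ascending: [10, 25, 27, 31, 39]
Find 31 in the sorted list.
31 is at position 4 (1-indexed).
Final answer: 4


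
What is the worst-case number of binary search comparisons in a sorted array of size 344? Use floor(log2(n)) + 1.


Binary search halves the search space each step.
Maximum comparisons = floor(log2(344)) + 1
log2(344) = 8.4263
floor(log2(344)) = 8, so 8 + 1 = 9
Final answer: 9


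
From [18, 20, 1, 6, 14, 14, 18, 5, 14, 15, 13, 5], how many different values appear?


List all unique values:
Distinct values: [1, 5, 6, 13, 14, 15, 18, 20]
Count = 8
Final answer: 8


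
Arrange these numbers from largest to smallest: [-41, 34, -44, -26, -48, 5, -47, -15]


Original list: [-41, 34, -44, -26, -48, 5, -47, -15]
Repeatedly take the largest remaining element:
  Remaining [-41, 34, -44, -26, -48, 5, -47, -15] -> largest is 34
  Remaining [-41, -44, -26, -48, 5, -47, -15] -> largest is 5
  Remaining [-41, -44, -26, -48, -47, -15] -> largest is -15
  Remaining [-41, -44, -26, -48, -47] -> largest is -26
  Remaining [-41, -44, -48, -47] -> largest is -41
  Remaining [-44, -48, -47] -> largest is -44
  Remaining [-48, -47] -> largest is -47
  Remaining [-48] -> largest is -48
Collecting the picks in order gives the descending list.
Final answer: [34, 5, -15, -26, -41, -44, -47, -48]


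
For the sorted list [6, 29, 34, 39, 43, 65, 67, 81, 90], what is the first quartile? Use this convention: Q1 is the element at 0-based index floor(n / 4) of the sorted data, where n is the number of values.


The list has n = 9 elements.
Q1 index = floor(9 / 4) = floor(2.25) = 2
Counting from index 0 in the sorted data, the element at index 2 is 34.
Final answer: 34


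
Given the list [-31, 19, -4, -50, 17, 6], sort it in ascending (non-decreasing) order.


Original list: [-31, 19, -4, -50, 17, 6]
Repeatedly take the smallest remaining element:
  Remaining [-31, 19, -4, -50, 17, 6] -> smallest is -50
  Remaining [-31, 19, -4, 17, 6] -> smallest is -31
  Remaining [19, -4, 17, 6] -> smallest is -4
  Remaining [19, 17, 6] -> smallest is 6
  Remaining [19, 17] -> smallest is 17
  Remaining [19] -> smallest is 19
Collecting the picks in order gives the sorted list.
Final answer: [-50, -31, -4, 6, 17, 19]


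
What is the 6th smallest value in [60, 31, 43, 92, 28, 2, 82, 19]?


Sort ascending: [2, 19, 28, 31, 43, 60, 82, 92]
The 6th element (1-indexed) is at index 5.
Value = 60
Final answer: 60


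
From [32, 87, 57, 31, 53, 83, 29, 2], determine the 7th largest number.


Sort descending: [87, 83, 57, 53, 32, 31, 29, 2]
The 7th element (1-indexed) is at index 6.
Value = 29
Final answer: 29
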